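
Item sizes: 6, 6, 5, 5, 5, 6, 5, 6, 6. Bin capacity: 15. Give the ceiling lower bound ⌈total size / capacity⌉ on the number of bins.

4

Total size = 6 + 6 + 5 + 5 + 5 + 6 + 5 + 6 + 6 = 50.
⌈50 / 15⌉ = 4.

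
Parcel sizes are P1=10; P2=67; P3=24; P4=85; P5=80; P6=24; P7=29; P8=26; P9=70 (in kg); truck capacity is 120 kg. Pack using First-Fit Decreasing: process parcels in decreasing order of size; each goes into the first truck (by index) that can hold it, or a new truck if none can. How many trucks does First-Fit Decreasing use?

4

Sorted descending: 85, 80, 70, 67, 29, 26, 24, 24, 10.
truck 1: place 85 kg, 35 kg left
truck 2: place 80 kg, 40 kg left
truck 3: place 70 kg, 50 kg left
truck 4: place 67 kg, 53 kg left
truck 1: place 29 kg, 6 kg left
truck 2: place 26 kg, 14 kg left
truck 3: place 24 kg, 26 kg left
truck 3: place 24 kg, 2 kg left
truck 2: place 10 kg, 4 kg left
Final trucks: [85,29] [80,26,10] [70,24,24] [67].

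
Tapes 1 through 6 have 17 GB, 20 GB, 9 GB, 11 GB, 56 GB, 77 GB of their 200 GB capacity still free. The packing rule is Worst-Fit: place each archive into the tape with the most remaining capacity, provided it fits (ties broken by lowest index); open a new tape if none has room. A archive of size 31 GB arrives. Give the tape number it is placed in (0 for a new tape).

6

Tapes with room: tape 5 (56 GB), tape 6 (77 GB).
Most room is tape 6 with 77 GB free.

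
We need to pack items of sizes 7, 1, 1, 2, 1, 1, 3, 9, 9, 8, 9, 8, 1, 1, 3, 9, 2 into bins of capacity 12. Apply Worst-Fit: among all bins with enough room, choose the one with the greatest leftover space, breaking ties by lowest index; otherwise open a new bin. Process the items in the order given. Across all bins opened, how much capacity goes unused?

9

bin 1: place 7, 5 left
bin 1: place 1, 4 left
bin 1: place 1, 3 left
bin 1: place 2, 1 left
bin 1: place 1, 0 left
bin 2: place 1, 11 left
bin 2: place 3, 8 left
bin 3: place 9, 3 left
bin 4: place 9, 3 left
bin 2: place 8, 0 left
bin 5: place 9, 3 left
bin 6: place 8, 4 left
bin 6: place 1, 3 left
bin 3: place 1, 2 left
bin 4: place 3, 0 left
bin 7: place 9, 3 left
bin 5: place 2, 1 left
7 bins × 12 = 84; used 75; unused 9.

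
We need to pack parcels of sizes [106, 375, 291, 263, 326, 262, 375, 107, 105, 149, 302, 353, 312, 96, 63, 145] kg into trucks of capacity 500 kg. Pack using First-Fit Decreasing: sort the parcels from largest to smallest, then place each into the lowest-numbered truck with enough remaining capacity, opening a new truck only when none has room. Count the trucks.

Sorted descending: 375, 375, 353, 326, 312, 302, 291, 263, 262, 149, 145, 107, 106, 105, 96, 63.
375 kg → truck 1 (remaining 125 kg)
375 kg → truck 2 (remaining 125 kg)
353 kg → truck 3 (remaining 147 kg)
326 kg → truck 4 (remaining 174 kg)
312 kg → truck 5 (remaining 188 kg)
302 kg → truck 6 (remaining 198 kg)
291 kg → truck 7 (remaining 209 kg)
263 kg → truck 8 (remaining 237 kg)
262 kg → truck 9 (remaining 238 kg)
149 kg → truck 4 (remaining 25 kg)
145 kg → truck 3 (remaining 2 kg)
107 kg → truck 1 (remaining 18 kg)
106 kg → truck 2 (remaining 19 kg)
105 kg → truck 5 (remaining 83 kg)
96 kg → truck 6 (remaining 102 kg)
63 kg → truck 5 (remaining 20 kg)
Final trucks: [375,107] [375,106] [353,145] [326,149] [312,105,63] [302,96] [291] [263] [262].

9 trucks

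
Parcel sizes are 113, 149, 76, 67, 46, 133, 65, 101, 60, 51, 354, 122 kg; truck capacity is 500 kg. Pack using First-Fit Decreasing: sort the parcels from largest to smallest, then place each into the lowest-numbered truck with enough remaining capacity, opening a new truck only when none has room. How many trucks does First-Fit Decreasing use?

Sorted descending: 354, 149, 133, 122, 113, 101, 76, 67, 65, 60, 51, 46.
truck 1: place 354 kg, 146 kg left
truck 2: place 149 kg, 351 kg left
truck 1: place 133 kg, 13 kg left
truck 2: place 122 kg, 229 kg left
truck 2: place 113 kg, 116 kg left
truck 2: place 101 kg, 15 kg left
truck 3: place 76 kg, 424 kg left
truck 3: place 67 kg, 357 kg left
truck 3: place 65 kg, 292 kg left
truck 3: place 60 kg, 232 kg left
truck 3: place 51 kg, 181 kg left
truck 3: place 46 kg, 135 kg left
Final trucks: [354,133] [149,122,113,101] [76,67,65,60,51,46].

3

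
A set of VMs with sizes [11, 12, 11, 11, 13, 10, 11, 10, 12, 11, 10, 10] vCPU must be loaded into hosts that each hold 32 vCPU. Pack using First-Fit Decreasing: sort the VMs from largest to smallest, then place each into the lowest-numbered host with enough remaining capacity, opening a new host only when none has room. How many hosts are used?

Sorted descending: 13, 12, 12, 11, 11, 11, 11, 11, 10, 10, 10, 10.
host 1: place 13 vCPU, 19 vCPU left
host 1: place 12 vCPU, 7 vCPU left
host 2: place 12 vCPU, 20 vCPU left
host 2: place 11 vCPU, 9 vCPU left
host 3: place 11 vCPU, 21 vCPU left
host 3: place 11 vCPU, 10 vCPU left
host 4: place 11 vCPU, 21 vCPU left
host 4: place 11 vCPU, 10 vCPU left
host 3: place 10 vCPU, 0 vCPU left
host 4: place 10 vCPU, 0 vCPU left
host 5: place 10 vCPU, 22 vCPU left
host 5: place 10 vCPU, 12 vCPU left
Final hosts: [13,12] [12,11] [11,11,10] [11,11,10] [10,10].

5 hosts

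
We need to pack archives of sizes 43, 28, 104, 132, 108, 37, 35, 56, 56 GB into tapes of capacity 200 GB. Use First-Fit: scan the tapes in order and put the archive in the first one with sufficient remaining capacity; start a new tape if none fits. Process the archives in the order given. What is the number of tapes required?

tape 1: place 43 GB, 157 GB left
tape 1: place 28 GB, 129 GB left
tape 1: place 104 GB, 25 GB left
tape 2: place 132 GB, 68 GB left
tape 3: place 108 GB, 92 GB left
tape 2: place 37 GB, 31 GB left
tape 3: place 35 GB, 57 GB left
tape 3: place 56 GB, 1 GB left
tape 4: place 56 GB, 144 GB left

4 tapes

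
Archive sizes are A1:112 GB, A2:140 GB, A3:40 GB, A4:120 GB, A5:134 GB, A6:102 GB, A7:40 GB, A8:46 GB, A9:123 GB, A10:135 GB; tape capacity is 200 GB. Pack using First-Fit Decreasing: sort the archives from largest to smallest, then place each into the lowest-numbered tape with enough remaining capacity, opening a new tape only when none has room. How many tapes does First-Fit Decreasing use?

Sorted descending: 140, 135, 134, 123, 120, 112, 102, 46, 40, 40.
140 GB → tape 1 (remaining 60 GB)
135 GB → tape 2 (remaining 65 GB)
134 GB → tape 3 (remaining 66 GB)
123 GB → tape 4 (remaining 77 GB)
120 GB → tape 5 (remaining 80 GB)
112 GB → tape 6 (remaining 88 GB)
102 GB → tape 7 (remaining 98 GB)
46 GB → tape 1 (remaining 14 GB)
40 GB → tape 2 (remaining 25 GB)
40 GB → tape 3 (remaining 26 GB)
Final tapes: [140,46] [135,40] [134,40] [123] [120] [112] [102].

7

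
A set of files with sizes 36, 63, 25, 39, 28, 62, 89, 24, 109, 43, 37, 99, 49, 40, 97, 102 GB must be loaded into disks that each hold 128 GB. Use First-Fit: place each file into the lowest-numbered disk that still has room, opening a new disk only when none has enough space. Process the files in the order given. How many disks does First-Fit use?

Put 36 GB in disk 1; 92 GB remain.
Put 63 GB in disk 1; 29 GB remain.
Put 25 GB in disk 1; 4 GB remain.
Put 39 GB in disk 2; 89 GB remain.
Put 28 GB in disk 2; 61 GB remain.
Put 62 GB in disk 3; 66 GB remain.
Put 89 GB in disk 4; 39 GB remain.
Put 24 GB in disk 2; 37 GB remain.
Put 109 GB in disk 5; 19 GB remain.
Put 43 GB in disk 3; 23 GB remain.
Put 37 GB in disk 2; 0 GB remain.
Put 99 GB in disk 6; 29 GB remain.
Put 49 GB in disk 7; 79 GB remain.
Put 40 GB in disk 7; 39 GB remain.
Put 97 GB in disk 8; 31 GB remain.
Put 102 GB in disk 9; 26 GB remain.

9 disks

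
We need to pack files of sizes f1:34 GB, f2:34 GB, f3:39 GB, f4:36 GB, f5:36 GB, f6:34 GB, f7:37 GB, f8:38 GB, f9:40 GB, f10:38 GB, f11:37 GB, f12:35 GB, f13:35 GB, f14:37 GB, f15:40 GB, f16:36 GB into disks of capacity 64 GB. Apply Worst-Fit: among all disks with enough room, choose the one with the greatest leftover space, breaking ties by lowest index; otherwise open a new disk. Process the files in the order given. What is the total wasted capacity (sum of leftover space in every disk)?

438

Put f1 (34 GB) in disk 1; 30 GB remain.
Put f2 (34 GB) in disk 2; 30 GB remain.
Put f3 (39 GB) in disk 3; 25 GB remain.
Put f4 (36 GB) in disk 4; 28 GB remain.
Put f5 (36 GB) in disk 5; 28 GB remain.
Put f6 (34 GB) in disk 6; 30 GB remain.
Put f7 (37 GB) in disk 7; 27 GB remain.
Put f8 (38 GB) in disk 8; 26 GB remain.
Put f9 (40 GB) in disk 9; 24 GB remain.
Put f10 (38 GB) in disk 10; 26 GB remain.
Put f11 (37 GB) in disk 11; 27 GB remain.
Put f12 (35 GB) in disk 12; 29 GB remain.
Put f13 (35 GB) in disk 13; 29 GB remain.
Put f14 (37 GB) in disk 14; 27 GB remain.
Put f15 (40 GB) in disk 15; 24 GB remain.
Put f16 (36 GB) in disk 16; 28 GB remain.
16 disks × 64 GB = 1024 GB; used 586 GB; unused 438 GB.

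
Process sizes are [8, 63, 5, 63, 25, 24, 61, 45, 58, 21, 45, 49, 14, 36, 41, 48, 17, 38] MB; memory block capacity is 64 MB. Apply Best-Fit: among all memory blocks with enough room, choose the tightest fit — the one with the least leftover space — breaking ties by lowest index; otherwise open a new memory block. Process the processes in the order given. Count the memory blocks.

12

Put 8 MB in memory block 1; 56 MB remain.
Put 63 MB in memory block 2; 1 MB remain.
Put 5 MB in memory block 1; 51 MB remain.
Put 63 MB in memory block 3; 1 MB remain.
Put 25 MB in memory block 1; 26 MB remain.
Put 24 MB in memory block 1; 2 MB remain.
Put 61 MB in memory block 4; 3 MB remain.
Put 45 MB in memory block 5; 19 MB remain.
Put 58 MB in memory block 6; 6 MB remain.
Put 21 MB in memory block 7; 43 MB remain.
Put 45 MB in memory block 8; 19 MB remain.
Put 49 MB in memory block 9; 15 MB remain.
Put 14 MB in memory block 9; 1 MB remain.
Put 36 MB in memory block 7; 7 MB remain.
Put 41 MB in memory block 10; 23 MB remain.
Put 48 MB in memory block 11; 16 MB remain.
Put 17 MB in memory block 5; 2 MB remain.
Put 38 MB in memory block 12; 26 MB remain.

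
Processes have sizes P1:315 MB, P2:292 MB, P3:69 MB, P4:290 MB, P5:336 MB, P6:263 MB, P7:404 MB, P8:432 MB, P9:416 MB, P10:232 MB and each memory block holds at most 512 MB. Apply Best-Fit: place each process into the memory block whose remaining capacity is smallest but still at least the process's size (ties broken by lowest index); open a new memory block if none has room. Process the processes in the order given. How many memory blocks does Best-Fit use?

8 memory blocks

P1 (315 MB) → memory block 1 (remaining 197 MB)
P2 (292 MB) → memory block 2 (remaining 220 MB)
P3 (69 MB) → memory block 1 (remaining 128 MB)
P4 (290 MB) → memory block 3 (remaining 222 MB)
P5 (336 MB) → memory block 4 (remaining 176 MB)
P6 (263 MB) → memory block 5 (remaining 249 MB)
P7 (404 MB) → memory block 6 (remaining 108 MB)
P8 (432 MB) → memory block 7 (remaining 80 MB)
P9 (416 MB) → memory block 8 (remaining 96 MB)
P10 (232 MB) → memory block 5 (remaining 17 MB)
Final memory blocks: [315,69] [292] [290] [336] [263,232] [404] [432] [416].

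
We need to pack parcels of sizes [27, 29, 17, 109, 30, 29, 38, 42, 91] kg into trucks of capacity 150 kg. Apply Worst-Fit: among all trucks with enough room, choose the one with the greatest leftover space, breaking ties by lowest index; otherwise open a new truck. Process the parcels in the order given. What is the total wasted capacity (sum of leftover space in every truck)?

Put 27 kg in truck 1; 123 kg remain.
Put 29 kg in truck 1; 94 kg remain.
Put 17 kg in truck 1; 77 kg remain.
Put 109 kg in truck 2; 41 kg remain.
Put 30 kg in truck 1; 47 kg remain.
Put 29 kg in truck 1; 18 kg remain.
Put 38 kg in truck 2; 3 kg remain.
Put 42 kg in truck 3; 108 kg remain.
Put 91 kg in truck 3; 17 kg remain.
3 trucks × 150 kg = 450 kg; used 412 kg; unused 38 kg.

38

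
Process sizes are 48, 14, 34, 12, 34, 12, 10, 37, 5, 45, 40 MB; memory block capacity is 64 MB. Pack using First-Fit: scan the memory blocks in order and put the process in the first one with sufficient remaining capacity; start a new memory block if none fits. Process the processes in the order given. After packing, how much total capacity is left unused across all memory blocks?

93

memory block 1: place 48 MB, 16 MB left
memory block 1: place 14 MB, 2 MB left
memory block 2: place 34 MB, 30 MB left
memory block 2: place 12 MB, 18 MB left
memory block 3: place 34 MB, 30 MB left
memory block 2: place 12 MB, 6 MB left
memory block 3: place 10 MB, 20 MB left
memory block 4: place 37 MB, 27 MB left
memory block 2: place 5 MB, 1 MB left
memory block 5: place 45 MB, 19 MB left
memory block 6: place 40 MB, 24 MB left
6 memory blocks × 64 MB = 384 MB; used 291 MB; unused 93 MB.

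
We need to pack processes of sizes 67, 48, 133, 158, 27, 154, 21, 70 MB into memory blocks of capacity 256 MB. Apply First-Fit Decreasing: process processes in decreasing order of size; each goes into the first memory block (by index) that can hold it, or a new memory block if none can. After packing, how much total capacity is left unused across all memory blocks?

90

Sorted descending: 158, 154, 133, 70, 67, 48, 27, 21.
memory block 1: place 158 MB, 98 MB left
memory block 2: place 154 MB, 102 MB left
memory block 3: place 133 MB, 123 MB left
memory block 1: place 70 MB, 28 MB left
memory block 2: place 67 MB, 35 MB left
memory block 3: place 48 MB, 75 MB left
memory block 1: place 27 MB, 1 MB left
memory block 2: place 21 MB, 14 MB left
3 memory blocks × 256 MB = 768 MB; used 678 MB; unused 90 MB.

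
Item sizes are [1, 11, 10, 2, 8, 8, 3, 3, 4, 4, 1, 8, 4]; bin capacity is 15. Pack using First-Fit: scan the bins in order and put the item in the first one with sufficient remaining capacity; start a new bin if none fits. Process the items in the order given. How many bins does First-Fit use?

5

Put 1 in bin 1; 14 remain.
Put 11 in bin 1; 3 remain.
Put 10 in bin 2; 5 remain.
Put 2 in bin 1; 1 remain.
Put 8 in bin 3; 7 remain.
Put 8 in bin 4; 7 remain.
Put 3 in bin 2; 2 remain.
Put 3 in bin 3; 4 remain.
Put 4 in bin 3; 0 remain.
Put 4 in bin 4; 3 remain.
Put 1 in bin 1; 0 remain.
Put 8 in bin 5; 7 remain.
Put 4 in bin 5; 3 remain.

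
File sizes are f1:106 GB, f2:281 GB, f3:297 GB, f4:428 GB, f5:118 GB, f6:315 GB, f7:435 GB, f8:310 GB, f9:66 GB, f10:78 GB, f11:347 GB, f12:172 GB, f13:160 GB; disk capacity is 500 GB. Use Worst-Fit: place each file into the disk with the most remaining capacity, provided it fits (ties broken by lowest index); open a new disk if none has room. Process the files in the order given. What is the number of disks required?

disk 1: place f1 (106 GB), 394 GB left
disk 1: place f2 (281 GB), 113 GB left
disk 2: place f3 (297 GB), 203 GB left
disk 3: place f4 (428 GB), 72 GB left
disk 2: place f5 (118 GB), 85 GB left
disk 4: place f6 (315 GB), 185 GB left
disk 5: place f7 (435 GB), 65 GB left
disk 6: place f8 (310 GB), 190 GB left
disk 6: place f9 (66 GB), 124 GB left
disk 4: place f10 (78 GB), 107 GB left
disk 7: place f11 (347 GB), 153 GB left
disk 8: place f12 (172 GB), 328 GB left
disk 8: place f13 (160 GB), 168 GB left

8 disks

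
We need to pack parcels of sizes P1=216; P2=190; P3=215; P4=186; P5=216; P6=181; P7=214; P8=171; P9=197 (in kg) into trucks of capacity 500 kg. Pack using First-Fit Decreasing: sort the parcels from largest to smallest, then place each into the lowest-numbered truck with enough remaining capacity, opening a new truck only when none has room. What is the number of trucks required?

5 trucks

Sorted descending: 216, 216, 215, 214, 197, 190, 186, 181, 171.
truck 1: place 216 kg, 284 kg left
truck 1: place 216 kg, 68 kg left
truck 2: place 215 kg, 285 kg left
truck 2: place 214 kg, 71 kg left
truck 3: place 197 kg, 303 kg left
truck 3: place 190 kg, 113 kg left
truck 4: place 186 kg, 314 kg left
truck 4: place 181 kg, 133 kg left
truck 5: place 171 kg, 329 kg left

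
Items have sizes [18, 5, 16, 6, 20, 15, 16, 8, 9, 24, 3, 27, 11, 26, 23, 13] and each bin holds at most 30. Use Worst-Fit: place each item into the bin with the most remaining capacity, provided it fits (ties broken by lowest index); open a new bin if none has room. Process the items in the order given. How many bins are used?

bin 1: place 18, 12 left
bin 1: place 5, 7 left
bin 2: place 16, 14 left
bin 2: place 6, 8 left
bin 3: place 20, 10 left
bin 4: place 15, 15 left
bin 5: place 16, 14 left
bin 4: place 8, 7 left
bin 5: place 9, 5 left
bin 6: place 24, 6 left
bin 3: place 3, 7 left
bin 7: place 27, 3 left
bin 8: place 11, 19 left
bin 9: place 26, 4 left
bin 10: place 23, 7 left
bin 8: place 13, 6 left

10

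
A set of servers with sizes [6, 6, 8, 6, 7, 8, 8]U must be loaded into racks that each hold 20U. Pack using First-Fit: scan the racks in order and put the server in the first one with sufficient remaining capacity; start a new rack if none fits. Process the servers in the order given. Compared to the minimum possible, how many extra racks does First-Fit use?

First-Fit: [6,6,8] [6,7] [8,8] → 3 racks.
Total size 49U; any packing needs at least ⌈49/20⌉ = 3 racks.
So 3 is already optimal.

0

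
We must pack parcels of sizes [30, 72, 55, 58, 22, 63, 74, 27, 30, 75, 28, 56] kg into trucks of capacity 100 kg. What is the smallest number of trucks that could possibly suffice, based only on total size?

6 trucks

Total size = 30 + 72 + 55 + 58 + 22 + 63 + 74 + 27 + 30 + 75 + 28 + 56 = 590 kg.
⌈590 / 100⌉ = 6.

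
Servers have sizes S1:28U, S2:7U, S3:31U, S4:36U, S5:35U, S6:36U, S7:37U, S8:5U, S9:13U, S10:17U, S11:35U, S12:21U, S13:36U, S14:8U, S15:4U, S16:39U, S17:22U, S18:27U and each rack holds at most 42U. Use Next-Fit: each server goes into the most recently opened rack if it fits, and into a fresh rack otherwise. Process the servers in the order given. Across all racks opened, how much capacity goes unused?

151

S1 (28U) → rack 1 (remaining 14U)
S2 (7U) → rack 1 (remaining 7U)
S3 (31U) → rack 2 (remaining 11U)
S4 (36U) → rack 3 (remaining 6U)
S5 (35U) → rack 4 (remaining 7U)
S6 (36U) → rack 5 (remaining 6U)
S7 (37U) → rack 6 (remaining 5U)
S8 (5U) → rack 6 (remaining 0U)
S9 (13U) → rack 7 (remaining 29U)
S10 (17U) → rack 7 (remaining 12U)
S11 (35U) → rack 8 (remaining 7U)
S12 (21U) → rack 9 (remaining 21U)
S13 (36U) → rack 10 (remaining 6U)
S14 (8U) → rack 11 (remaining 34U)
S15 (4U) → rack 11 (remaining 30U)
S16 (39U) → rack 12 (remaining 3U)
S17 (22U) → rack 13 (remaining 20U)
S18 (27U) → rack 14 (remaining 15U)
14 racks × 42U = 588U; used 437U; unused 151U.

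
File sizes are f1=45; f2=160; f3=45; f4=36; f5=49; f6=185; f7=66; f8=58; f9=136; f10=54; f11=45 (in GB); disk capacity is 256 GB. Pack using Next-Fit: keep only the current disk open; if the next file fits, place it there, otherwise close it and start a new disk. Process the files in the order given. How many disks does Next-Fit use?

5

f1 (45 GB) → disk 1 (remaining 211 GB)
f2 (160 GB) → disk 1 (remaining 51 GB)
f3 (45 GB) → disk 1 (remaining 6 GB)
f4 (36 GB) → disk 2 (remaining 220 GB)
f5 (49 GB) → disk 2 (remaining 171 GB)
f6 (185 GB) → disk 3 (remaining 71 GB)
f7 (66 GB) → disk 3 (remaining 5 GB)
f8 (58 GB) → disk 4 (remaining 198 GB)
f9 (136 GB) → disk 4 (remaining 62 GB)
f10 (54 GB) → disk 4 (remaining 8 GB)
f11 (45 GB) → disk 5 (remaining 211 GB)
Final disks: [45,160,45] [36,49] [185,66] [58,136,54] [45].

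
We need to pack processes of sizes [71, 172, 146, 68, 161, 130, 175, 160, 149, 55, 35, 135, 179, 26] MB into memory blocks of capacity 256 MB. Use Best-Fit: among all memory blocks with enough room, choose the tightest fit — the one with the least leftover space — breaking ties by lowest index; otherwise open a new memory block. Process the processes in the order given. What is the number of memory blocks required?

71 MB → memory block 1 (remaining 185 MB)
172 MB → memory block 1 (remaining 13 MB)
146 MB → memory block 2 (remaining 110 MB)
68 MB → memory block 2 (remaining 42 MB)
161 MB → memory block 3 (remaining 95 MB)
130 MB → memory block 4 (remaining 126 MB)
175 MB → memory block 5 (remaining 81 MB)
160 MB → memory block 6 (remaining 96 MB)
149 MB → memory block 7 (remaining 107 MB)
55 MB → memory block 5 (remaining 26 MB)
35 MB → memory block 2 (remaining 7 MB)
135 MB → memory block 8 (remaining 121 MB)
179 MB → memory block 9 (remaining 77 MB)
26 MB → memory block 5 (remaining 0 MB)
Final memory blocks: [71,172] [146,68,35] [161] [130] [175,55,26] [160] [149] [135] [179].

9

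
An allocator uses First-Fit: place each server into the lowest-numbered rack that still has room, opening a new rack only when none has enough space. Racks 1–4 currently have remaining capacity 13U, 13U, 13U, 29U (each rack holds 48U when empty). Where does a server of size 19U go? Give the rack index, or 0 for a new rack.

4

Racks with room: rack 4 (29U).
The first with room is rack 4.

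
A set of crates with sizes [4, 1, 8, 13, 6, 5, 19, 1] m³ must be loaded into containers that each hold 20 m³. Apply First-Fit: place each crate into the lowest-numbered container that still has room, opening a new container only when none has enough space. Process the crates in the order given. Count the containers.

Put 4 m³ in container 1; 16 m³ remain.
Put 1 m³ in container 1; 15 m³ remain.
Put 8 m³ in container 1; 7 m³ remain.
Put 13 m³ in container 2; 7 m³ remain.
Put 6 m³ in container 1; 1 m³ remain.
Put 5 m³ in container 2; 2 m³ remain.
Put 19 m³ in container 3; 1 m³ remain.
Put 1 m³ in container 1; 0 m³ remain.

3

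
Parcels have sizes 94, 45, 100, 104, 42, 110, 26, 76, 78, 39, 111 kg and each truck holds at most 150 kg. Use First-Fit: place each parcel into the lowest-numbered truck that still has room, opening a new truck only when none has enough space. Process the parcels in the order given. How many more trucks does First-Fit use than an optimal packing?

0

First-Fit: [94,45] [100,42] [104,26] [110,39] [76] [78] [111] → 7 trucks.
7 parcels exceed 75 kg (half the capacity), and no two of those can share a truck, so at least 7 trucks are needed.
So 7 is already optimal.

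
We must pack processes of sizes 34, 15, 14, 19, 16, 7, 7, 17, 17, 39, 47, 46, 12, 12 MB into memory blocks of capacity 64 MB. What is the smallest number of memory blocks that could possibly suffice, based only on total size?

5

Total size = 34 + 15 + 14 + 19 + 16 + 7 + 7 + 17 + 17 + 39 + 47 + 46 + 12 + 12 = 302 MB.
⌈302 / 64⌉ = 5.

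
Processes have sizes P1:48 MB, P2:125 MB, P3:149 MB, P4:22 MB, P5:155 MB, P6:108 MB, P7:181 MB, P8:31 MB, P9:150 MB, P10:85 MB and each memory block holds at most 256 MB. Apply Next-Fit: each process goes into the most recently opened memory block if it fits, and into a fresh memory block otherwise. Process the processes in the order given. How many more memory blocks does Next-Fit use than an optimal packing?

Next-Fit: [48,125] [149,22] [155] [108] [181,31] [150,85] → 6 memory blocks.
Total size 1054 MB; any packing needs at least ⌈1054/256⌉ = 5 memory blocks.
An optimal packing achieves that bound: [181,48,22] [155,85] [150,31] [149] [125,108] → 5 memory blocks.
Excess: 6 − 5 = 1.

1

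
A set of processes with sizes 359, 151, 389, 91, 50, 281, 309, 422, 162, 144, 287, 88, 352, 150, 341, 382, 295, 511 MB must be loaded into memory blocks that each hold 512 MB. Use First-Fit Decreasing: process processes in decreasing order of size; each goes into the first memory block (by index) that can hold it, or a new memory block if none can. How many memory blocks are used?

11 memory blocks

Sorted descending: 511, 422, 389, 382, 359, 352, 341, 309, 295, 287, 281, 162, 151, 150, 144, 91, 88, 50.
511 MB → memory block 1 (remaining 1 MB)
422 MB → memory block 2 (remaining 90 MB)
389 MB → memory block 3 (remaining 123 MB)
382 MB → memory block 4 (remaining 130 MB)
359 MB → memory block 5 (remaining 153 MB)
352 MB → memory block 6 (remaining 160 MB)
341 MB → memory block 7 (remaining 171 MB)
309 MB → memory block 8 (remaining 203 MB)
295 MB → memory block 9 (remaining 217 MB)
287 MB → memory block 10 (remaining 225 MB)
281 MB → memory block 11 (remaining 231 MB)
162 MB → memory block 7 (remaining 9 MB)
151 MB → memory block 5 (remaining 2 MB)
150 MB → memory block 6 (remaining 10 MB)
144 MB → memory block 8 (remaining 59 MB)
91 MB → memory block 3 (remaining 32 MB)
88 MB → memory block 2 (remaining 2 MB)
50 MB → memory block 4 (remaining 80 MB)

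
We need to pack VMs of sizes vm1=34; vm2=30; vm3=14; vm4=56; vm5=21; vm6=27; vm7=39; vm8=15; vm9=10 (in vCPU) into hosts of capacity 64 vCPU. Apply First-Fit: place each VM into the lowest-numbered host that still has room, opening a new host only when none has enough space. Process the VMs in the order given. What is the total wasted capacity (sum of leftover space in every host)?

host 1: place vm1 (34 vCPU), 30 vCPU left
host 1: place vm2 (30 vCPU), 0 vCPU left
host 2: place vm3 (14 vCPU), 50 vCPU left
host 3: place vm4 (56 vCPU), 8 vCPU left
host 2: place vm5 (21 vCPU), 29 vCPU left
host 2: place vm6 (27 vCPU), 2 vCPU left
host 4: place vm7 (39 vCPU), 25 vCPU left
host 4: place vm8 (15 vCPU), 10 vCPU left
host 4: place vm9 (10 vCPU), 0 vCPU left
4 hosts × 64 vCPU = 256 vCPU; used 246 vCPU; unused 10 vCPU.

10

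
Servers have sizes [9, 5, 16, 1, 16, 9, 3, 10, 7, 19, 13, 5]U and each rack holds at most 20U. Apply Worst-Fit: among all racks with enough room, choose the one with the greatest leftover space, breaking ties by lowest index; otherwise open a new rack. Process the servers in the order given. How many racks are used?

9U → rack 1 (remaining 11U)
5U → rack 1 (remaining 6U)
16U → rack 2 (remaining 4U)
1U → rack 1 (remaining 5U)
16U → rack 3 (remaining 4U)
9U → rack 4 (remaining 11U)
3U → rack 4 (remaining 8U)
10U → rack 5 (remaining 10U)
7U → rack 5 (remaining 3U)
19U → rack 6 (remaining 1U)
13U → rack 7 (remaining 7U)
5U → rack 4 (remaining 3U)
Final racks: [9,5,1] [16] [16] [9,3,5] [10,7] [19] [13].

7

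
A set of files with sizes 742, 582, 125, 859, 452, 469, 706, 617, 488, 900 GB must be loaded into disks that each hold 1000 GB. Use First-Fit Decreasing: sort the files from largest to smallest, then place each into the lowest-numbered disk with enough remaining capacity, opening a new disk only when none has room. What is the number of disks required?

8

Sorted descending: 900, 859, 742, 706, 617, 582, 488, 469, 452, 125.
disk 1: place 900 GB, 100 GB left
disk 2: place 859 GB, 141 GB left
disk 3: place 742 GB, 258 GB left
disk 4: place 706 GB, 294 GB left
disk 5: place 617 GB, 383 GB left
disk 6: place 582 GB, 418 GB left
disk 7: place 488 GB, 512 GB left
disk 7: place 469 GB, 43 GB left
disk 8: place 452 GB, 548 GB left
disk 2: place 125 GB, 16 GB left
Final disks: [900] [859,125] [742] [706] [617] [582] [488,469] [452].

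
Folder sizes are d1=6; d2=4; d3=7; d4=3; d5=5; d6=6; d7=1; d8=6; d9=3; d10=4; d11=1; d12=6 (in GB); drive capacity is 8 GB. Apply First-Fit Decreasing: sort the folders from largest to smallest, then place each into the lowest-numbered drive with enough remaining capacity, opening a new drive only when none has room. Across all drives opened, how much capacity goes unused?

Sorted descending: 7, 6, 6, 6, 6, 5, 4, 4, 3, 3, 1, 1.
drive 1: place 7 GB, 1 GB left
drive 2: place 6 GB, 2 GB left
drive 3: place 6 GB, 2 GB left
drive 4: place 6 GB, 2 GB left
drive 5: place 6 GB, 2 GB left
drive 6: place 5 GB, 3 GB left
drive 7: place 4 GB, 4 GB left
drive 7: place 4 GB, 0 GB left
drive 6: place 3 GB, 0 GB left
drive 8: place 3 GB, 5 GB left
drive 1: place 1 GB, 0 GB left
drive 2: place 1 GB, 1 GB left
8 drives × 8 GB = 64 GB; used 52 GB; unused 12 GB.

12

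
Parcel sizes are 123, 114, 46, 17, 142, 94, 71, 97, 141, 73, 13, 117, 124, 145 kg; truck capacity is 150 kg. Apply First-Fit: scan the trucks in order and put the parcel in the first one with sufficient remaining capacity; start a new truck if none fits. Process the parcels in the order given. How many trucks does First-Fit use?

10 trucks

123 kg → truck 1 (remaining 27 kg)
114 kg → truck 2 (remaining 36 kg)
46 kg → truck 3 (remaining 104 kg)
17 kg → truck 1 (remaining 10 kg)
142 kg → truck 4 (remaining 8 kg)
94 kg → truck 3 (remaining 10 kg)
71 kg → truck 5 (remaining 79 kg)
97 kg → truck 6 (remaining 53 kg)
141 kg → truck 7 (remaining 9 kg)
73 kg → truck 5 (remaining 6 kg)
13 kg → truck 2 (remaining 23 kg)
117 kg → truck 8 (remaining 33 kg)
124 kg → truck 9 (remaining 26 kg)
145 kg → truck 10 (remaining 5 kg)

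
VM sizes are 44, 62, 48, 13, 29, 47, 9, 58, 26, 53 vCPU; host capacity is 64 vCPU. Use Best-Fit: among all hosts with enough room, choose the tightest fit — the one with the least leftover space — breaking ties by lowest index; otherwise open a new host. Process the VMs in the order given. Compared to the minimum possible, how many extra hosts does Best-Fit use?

0

Best-Fit: [44] [62] [48,13] [29,26] [47,9] [58] [53] → 7 hosts.
Total size 389 vCPU; any packing needs at least ⌈389/64⌉ = 7 hosts.
So 7 is already optimal.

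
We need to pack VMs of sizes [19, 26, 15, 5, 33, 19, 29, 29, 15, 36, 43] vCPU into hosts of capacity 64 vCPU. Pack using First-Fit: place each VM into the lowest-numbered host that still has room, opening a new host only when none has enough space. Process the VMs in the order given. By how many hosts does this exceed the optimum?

0

First-Fit: [19,26,15] [5,33,19] [29,29] [15,36] [43] → 5 hosts.
Total size 269 vCPU; any packing needs at least ⌈269/64⌉ = 5 hosts.
So 5 is already optimal.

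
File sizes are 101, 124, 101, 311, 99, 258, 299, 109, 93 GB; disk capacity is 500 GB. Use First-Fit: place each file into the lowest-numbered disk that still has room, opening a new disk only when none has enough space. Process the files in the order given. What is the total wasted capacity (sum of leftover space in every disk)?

505

disk 1: place 101 GB, 399 GB left
disk 1: place 124 GB, 275 GB left
disk 1: place 101 GB, 174 GB left
disk 2: place 311 GB, 189 GB left
disk 1: place 99 GB, 75 GB left
disk 3: place 258 GB, 242 GB left
disk 4: place 299 GB, 201 GB left
disk 2: place 109 GB, 80 GB left
disk 3: place 93 GB, 149 GB left
4 disks × 500 GB = 2000 GB; used 1495 GB; unused 505 GB.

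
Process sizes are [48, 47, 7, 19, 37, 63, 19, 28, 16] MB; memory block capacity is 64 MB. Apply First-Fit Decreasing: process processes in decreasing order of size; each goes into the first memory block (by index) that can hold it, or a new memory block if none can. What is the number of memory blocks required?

Sorted descending: 63, 48, 47, 37, 28, 19, 19, 16, 7.
memory block 1: place 63 MB, 1 MB left
memory block 2: place 48 MB, 16 MB left
memory block 3: place 47 MB, 17 MB left
memory block 4: place 37 MB, 27 MB left
memory block 5: place 28 MB, 36 MB left
memory block 4: place 19 MB, 8 MB left
memory block 5: place 19 MB, 17 MB left
memory block 2: place 16 MB, 0 MB left
memory block 3: place 7 MB, 10 MB left

5 memory blocks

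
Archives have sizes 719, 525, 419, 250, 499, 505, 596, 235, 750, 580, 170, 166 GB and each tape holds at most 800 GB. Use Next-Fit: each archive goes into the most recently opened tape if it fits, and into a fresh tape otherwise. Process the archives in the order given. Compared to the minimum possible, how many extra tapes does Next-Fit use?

2

Next-Fit: [719] [525] [419,250] [499] [505] [596] [235] [750] [580,170] [166] → 10 tapes.
8 archives exceed 400 GB (half the capacity), and no two of those can share a tape, so at least 8 tapes are needed.
An optimal packing achieves that bound: [750] [719] [596,170] [580,166] [525,250] [505,235] [499] [419] → 8 tapes.
Excess: 10 − 8 = 2.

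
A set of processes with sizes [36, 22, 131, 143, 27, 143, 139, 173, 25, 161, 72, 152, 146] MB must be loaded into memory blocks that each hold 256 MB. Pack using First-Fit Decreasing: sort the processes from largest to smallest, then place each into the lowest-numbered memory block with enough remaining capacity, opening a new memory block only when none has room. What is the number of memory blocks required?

8

Sorted descending: 173, 161, 152, 146, 143, 143, 139, 131, 72, 36, 27, 25, 22.
memory block 1: place 173 MB, 83 MB left
memory block 2: place 161 MB, 95 MB left
memory block 3: place 152 MB, 104 MB left
memory block 4: place 146 MB, 110 MB left
memory block 5: place 143 MB, 113 MB left
memory block 6: place 143 MB, 113 MB left
memory block 7: place 139 MB, 117 MB left
memory block 8: place 131 MB, 125 MB left
memory block 1: place 72 MB, 11 MB left
memory block 2: place 36 MB, 59 MB left
memory block 2: place 27 MB, 32 MB left
memory block 2: place 25 MB, 7 MB left
memory block 3: place 22 MB, 82 MB left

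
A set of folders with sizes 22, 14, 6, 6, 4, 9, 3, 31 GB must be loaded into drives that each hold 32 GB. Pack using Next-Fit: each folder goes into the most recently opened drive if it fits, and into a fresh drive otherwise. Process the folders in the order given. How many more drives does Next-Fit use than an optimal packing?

Next-Fit: [22] [14,6,6,4] [9,3] [31] → 4 drives.
Total size 95 GB; any packing needs at least ⌈95/32⌉ = 3 drives.
An optimal packing achieves that bound: [31] [22,6,4] [14,9,6,3] → 3 drives.
Excess: 4 − 3 = 1.

1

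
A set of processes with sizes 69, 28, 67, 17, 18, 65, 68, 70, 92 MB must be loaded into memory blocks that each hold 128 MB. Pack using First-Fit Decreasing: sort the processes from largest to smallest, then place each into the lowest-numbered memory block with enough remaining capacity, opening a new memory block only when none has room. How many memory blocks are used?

6

Sorted descending: 92, 70, 69, 68, 67, 65, 28, 18, 17.
Put 92 MB in memory block 1; 36 MB remain.
Put 70 MB in memory block 2; 58 MB remain.
Put 69 MB in memory block 3; 59 MB remain.
Put 68 MB in memory block 4; 60 MB remain.
Put 67 MB in memory block 5; 61 MB remain.
Put 65 MB in memory block 6; 63 MB remain.
Put 28 MB in memory block 1; 8 MB remain.
Put 18 MB in memory block 2; 40 MB remain.
Put 17 MB in memory block 2; 23 MB remain.
Final memory blocks: [92,28] [70,18,17] [69] [68] [67] [65].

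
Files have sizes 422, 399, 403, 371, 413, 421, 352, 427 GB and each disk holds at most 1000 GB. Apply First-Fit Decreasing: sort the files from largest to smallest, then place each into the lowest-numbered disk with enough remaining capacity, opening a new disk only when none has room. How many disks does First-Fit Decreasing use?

Sorted descending: 427, 422, 421, 413, 403, 399, 371, 352.
disk 1: place 427 GB, 573 GB left
disk 1: place 422 GB, 151 GB left
disk 2: place 421 GB, 579 GB left
disk 2: place 413 GB, 166 GB left
disk 3: place 403 GB, 597 GB left
disk 3: place 399 GB, 198 GB left
disk 4: place 371 GB, 629 GB left
disk 4: place 352 GB, 277 GB left

4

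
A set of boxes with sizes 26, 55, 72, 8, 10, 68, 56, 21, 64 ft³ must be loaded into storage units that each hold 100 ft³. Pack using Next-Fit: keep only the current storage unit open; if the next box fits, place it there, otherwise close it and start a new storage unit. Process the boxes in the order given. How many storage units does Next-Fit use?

5

26 ft³ → storage unit 1 (remaining 74 ft³)
55 ft³ → storage unit 1 (remaining 19 ft³)
72 ft³ → storage unit 2 (remaining 28 ft³)
8 ft³ → storage unit 2 (remaining 20 ft³)
10 ft³ → storage unit 2 (remaining 10 ft³)
68 ft³ → storage unit 3 (remaining 32 ft³)
56 ft³ → storage unit 4 (remaining 44 ft³)
21 ft³ → storage unit 4 (remaining 23 ft³)
64 ft³ → storage unit 5 (remaining 36 ft³)
Final storage units: [26,55] [72,8,10] [68] [56,21] [64].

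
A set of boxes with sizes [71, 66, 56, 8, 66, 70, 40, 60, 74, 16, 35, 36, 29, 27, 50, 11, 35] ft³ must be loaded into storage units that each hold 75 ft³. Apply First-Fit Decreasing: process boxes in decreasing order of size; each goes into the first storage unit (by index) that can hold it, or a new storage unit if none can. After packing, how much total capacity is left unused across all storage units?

75

Sorted descending: 74, 71, 70, 66, 66, 60, 56, 50, 40, 36, 35, 35, 29, 27, 16, 11, 8.
74 ft³ → storage unit 1 (remaining 1 ft³)
71 ft³ → storage unit 2 (remaining 4 ft³)
70 ft³ → storage unit 3 (remaining 5 ft³)
66 ft³ → storage unit 4 (remaining 9 ft³)
66 ft³ → storage unit 5 (remaining 9 ft³)
60 ft³ → storage unit 6 (remaining 15 ft³)
56 ft³ → storage unit 7 (remaining 19 ft³)
50 ft³ → storage unit 8 (remaining 25 ft³)
40 ft³ → storage unit 9 (remaining 35 ft³)
36 ft³ → storage unit 10 (remaining 39 ft³)
35 ft³ → storage unit 9 (remaining 0 ft³)
35 ft³ → storage unit 10 (remaining 4 ft³)
29 ft³ → storage unit 11 (remaining 46 ft³)
27 ft³ → storage unit 11 (remaining 19 ft³)
16 ft³ → storage unit 7 (remaining 3 ft³)
11 ft³ → storage unit 6 (remaining 4 ft³)
8 ft³ → storage unit 4 (remaining 1 ft³)
11 storage units × 75 ft³ = 825 ft³; used 750 ft³; unused 75 ft³.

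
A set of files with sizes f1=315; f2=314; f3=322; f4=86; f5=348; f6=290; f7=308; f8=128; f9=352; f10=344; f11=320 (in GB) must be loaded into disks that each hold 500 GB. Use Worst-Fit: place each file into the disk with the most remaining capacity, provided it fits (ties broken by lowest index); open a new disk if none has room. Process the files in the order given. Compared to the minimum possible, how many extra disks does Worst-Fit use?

Worst-Fit: [315] [314,86] [322] [348] [290,128] [308] [352] [344] [320] → 9 disks.
9 files exceed 250 GB (half the capacity), and no two of those can share a disk, so at least 9 disks are needed.
So 9 is already optimal.

0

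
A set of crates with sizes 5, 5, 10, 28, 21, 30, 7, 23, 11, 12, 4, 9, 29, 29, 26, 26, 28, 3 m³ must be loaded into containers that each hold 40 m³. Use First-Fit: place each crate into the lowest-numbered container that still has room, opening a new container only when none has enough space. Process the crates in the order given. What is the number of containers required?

Put 5 m³ in container 1; 35 m³ remain.
Put 5 m³ in container 1; 30 m³ remain.
Put 10 m³ in container 1; 20 m³ remain.
Put 28 m³ in container 2; 12 m³ remain.
Put 21 m³ in container 3; 19 m³ remain.
Put 30 m³ in container 4; 10 m³ remain.
Put 7 m³ in container 1; 13 m³ remain.
Put 23 m³ in container 5; 17 m³ remain.
Put 11 m³ in container 1; 2 m³ remain.
Put 12 m³ in container 2; 0 m³ remain.
Put 4 m³ in container 3; 15 m³ remain.
Put 9 m³ in container 3; 6 m³ remain.
Put 29 m³ in container 6; 11 m³ remain.
Put 29 m³ in container 7; 11 m³ remain.
Put 26 m³ in container 8; 14 m³ remain.
Put 26 m³ in container 9; 14 m³ remain.
Put 28 m³ in container 10; 12 m³ remain.
Put 3 m³ in container 3; 3 m³ remain.

10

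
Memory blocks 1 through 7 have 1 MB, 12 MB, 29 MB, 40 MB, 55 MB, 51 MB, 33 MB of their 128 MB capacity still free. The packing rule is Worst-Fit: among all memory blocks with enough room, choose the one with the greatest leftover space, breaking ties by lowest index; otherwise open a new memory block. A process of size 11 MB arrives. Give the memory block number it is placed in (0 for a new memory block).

5

Memory blocks with room: memory block 2 (12 MB), memory block 3 (29 MB), memory block 4 (40 MB), memory block 5 (55 MB), memory block 6 (51 MB), memory block 7 (33 MB).
Most room is memory block 5 with 55 MB free.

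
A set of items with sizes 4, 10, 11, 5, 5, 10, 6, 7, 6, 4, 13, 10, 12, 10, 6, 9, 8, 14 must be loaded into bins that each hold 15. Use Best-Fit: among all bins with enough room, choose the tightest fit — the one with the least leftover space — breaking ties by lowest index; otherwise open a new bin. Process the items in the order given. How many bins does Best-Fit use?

13

bin 1: place 4, 11 left
bin 1: place 10, 1 left
bin 2: place 11, 4 left
bin 3: place 5, 10 left
bin 3: place 5, 5 left
bin 4: place 10, 5 left
bin 5: place 6, 9 left
bin 5: place 7, 2 left
bin 6: place 6, 9 left
bin 2: place 4, 0 left
bin 7: place 13, 2 left
bin 8: place 10, 5 left
bin 9: place 12, 3 left
bin 10: place 10, 5 left
bin 6: place 6, 3 left
bin 11: place 9, 6 left
bin 12: place 8, 7 left
bin 13: place 14, 1 left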